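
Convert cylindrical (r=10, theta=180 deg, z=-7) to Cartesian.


x = 10 * cos(180) = -10
y = 10 * sin(180) = 0
z = -7

(-10, 0, -7)


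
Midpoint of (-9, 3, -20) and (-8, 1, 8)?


Midpoint = ((-9+-8)/2, (3+1)/2, (-20+8)/2) = (-8.5, 2, -6)

(-8.5, 2, -6)


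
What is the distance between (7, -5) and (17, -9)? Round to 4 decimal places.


d = sqrt((17-7)^2 + (-9--5)^2) = 10.7703

10.7703


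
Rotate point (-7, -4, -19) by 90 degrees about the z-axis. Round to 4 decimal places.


x' = -7*cos(90) - -4*sin(90) = 4
y' = -7*sin(90) + -4*cos(90) = -7
z' = -19

(4, -7, -19)


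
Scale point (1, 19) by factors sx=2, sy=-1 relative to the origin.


Scaling: (x*sx, y*sy) = (1*2, 19*-1) = (2, -19)

(2, -19)


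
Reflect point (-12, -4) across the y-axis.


Reflection across y-axis: (x, y) -> (-x, y)
(-12, -4) -> (12, -4)

(12, -4)


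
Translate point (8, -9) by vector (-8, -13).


Translation: (x+dx, y+dy) = (8+-8, -9+-13) = (0, -22)

(0, -22)


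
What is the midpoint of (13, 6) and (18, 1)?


Midpoint = ((13+18)/2, (6+1)/2) = (15.5, 3.5)

(15.5, 3.5)


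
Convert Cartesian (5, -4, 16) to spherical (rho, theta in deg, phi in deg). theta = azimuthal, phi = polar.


rho = sqrt(5^2 + (-4)^2 + 16^2) = 17.2337
theta = atan2(-4, 5) = 321.3402 deg
phi = acos(16/17.2337) = 21.8111 deg

rho = 17.2337, theta = 321.3402 deg, phi = 21.8111 deg


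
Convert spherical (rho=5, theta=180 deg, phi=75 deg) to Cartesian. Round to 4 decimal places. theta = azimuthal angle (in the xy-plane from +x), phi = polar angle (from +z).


x = 5 * sin(75) * cos(180) = -4.8296
y = 5 * sin(75) * sin(180) = 0
z = 5 * cos(75) = 1.2941

(-4.8296, 0, 1.2941)


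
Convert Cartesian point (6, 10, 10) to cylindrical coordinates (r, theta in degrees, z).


r = sqrt(6^2 + 10^2) = 11.6619
theta = atan2(10, 6) = 59.0362 deg
z = 10

r = 11.6619, theta = 59.0362 deg, z = 10


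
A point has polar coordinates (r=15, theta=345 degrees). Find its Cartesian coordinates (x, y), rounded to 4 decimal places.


x = 15 * cos(345) = 14.4889
y = 15 * sin(345) = -3.8823

(14.4889, -3.8823)


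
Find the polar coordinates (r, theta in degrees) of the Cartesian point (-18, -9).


r = sqrt((-18)^2 + (-9)^2) = 20.1246
theta = atan2(-9, -18) = 206.5651 degrees

r = 20.1246, theta = 206.5651 degrees


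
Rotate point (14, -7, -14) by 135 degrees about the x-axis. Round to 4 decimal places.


x' = 14
y' = -7*cos(135) - -14*sin(135) = 14.8492
z' = -7*sin(135) + -14*cos(135) = 4.9497

(14, 14.8492, 4.9497)


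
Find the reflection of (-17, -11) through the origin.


Reflection through origin: (x, y) -> (-x, -y)
(-17, -11) -> (17, 11)

(17, 11)


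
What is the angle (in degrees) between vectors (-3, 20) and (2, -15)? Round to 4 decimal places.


dot = -3*2 + 20*-15 = -306
|u| = 20.2237, |v| = 15.1327
cos(angle) = -0.9999
angle = 179.0639 degrees

179.0639 degrees


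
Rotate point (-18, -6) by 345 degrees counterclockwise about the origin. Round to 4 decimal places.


x' = -18*cos(345) - -6*sin(345) = -18.9396
y' = -18*sin(345) + -6*cos(345) = -1.1368

(-18.9396, -1.1368)


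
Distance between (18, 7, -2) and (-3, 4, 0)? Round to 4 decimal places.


d = sqrt((-3-18)^2 + (4-7)^2 + (0--2)^2) = 21.3073

21.3073


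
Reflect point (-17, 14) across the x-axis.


Reflection across x-axis: (x, y) -> (x, -y)
(-17, 14) -> (-17, -14)

(-17, -14)


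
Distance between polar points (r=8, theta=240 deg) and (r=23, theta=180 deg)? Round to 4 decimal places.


d = sqrt(r1^2 + r2^2 - 2*r1*r2*cos(t2-t1))
d = sqrt(8^2 + 23^2 - 2*8*23*cos(180-240)) = 20.2237

20.2237


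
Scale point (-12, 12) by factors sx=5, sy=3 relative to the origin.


Scaling: (x*sx, y*sy) = (-12*5, 12*3) = (-60, 36)

(-60, 36)


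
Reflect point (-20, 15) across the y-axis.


Reflection across y-axis: (x, y) -> (-x, y)
(-20, 15) -> (20, 15)

(20, 15)


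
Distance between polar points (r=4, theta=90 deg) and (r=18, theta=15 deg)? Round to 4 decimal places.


d = sqrt(r1^2 + r2^2 - 2*r1*r2*cos(t2-t1))
d = sqrt(4^2 + 18^2 - 2*4*18*cos(15-90)) = 17.3991

17.3991


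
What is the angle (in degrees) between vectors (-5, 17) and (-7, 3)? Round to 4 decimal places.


dot = -5*-7 + 17*3 = 86
|u| = 17.72, |v| = 7.6158
cos(angle) = 0.6373
angle = 50.4119 degrees

50.4119 degrees


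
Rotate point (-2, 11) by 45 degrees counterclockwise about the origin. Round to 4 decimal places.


x' = -2*cos(45) - 11*sin(45) = -9.1924
y' = -2*sin(45) + 11*cos(45) = 6.364

(-9.1924, 6.364)


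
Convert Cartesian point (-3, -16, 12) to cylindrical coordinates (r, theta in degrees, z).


r = sqrt((-3)^2 + (-16)^2) = 16.2788
theta = atan2(-16, -3) = 259.3803 deg
z = 12

r = 16.2788, theta = 259.3803 deg, z = 12


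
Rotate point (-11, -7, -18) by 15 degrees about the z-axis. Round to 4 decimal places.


x' = -11*cos(15) - -7*sin(15) = -8.8135
y' = -11*sin(15) + -7*cos(15) = -9.6085
z' = -18

(-8.8135, -9.6085, -18)


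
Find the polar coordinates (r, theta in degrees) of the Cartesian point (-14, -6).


r = sqrt((-14)^2 + (-6)^2) = 15.2315
theta = atan2(-6, -14) = 203.1986 degrees

r = 15.2315, theta = 203.1986 degrees


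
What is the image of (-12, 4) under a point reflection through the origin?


Reflection through origin: (x, y) -> (-x, -y)
(-12, 4) -> (12, -4)

(12, -4)


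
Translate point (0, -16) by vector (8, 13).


Translation: (x+dx, y+dy) = (0+8, -16+13) = (8, -3)

(8, -3)


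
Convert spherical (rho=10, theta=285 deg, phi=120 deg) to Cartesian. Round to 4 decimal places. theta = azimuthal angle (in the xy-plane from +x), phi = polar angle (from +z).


x = 10 * sin(120) * cos(285) = 2.2414
y = 10 * sin(120) * sin(285) = -8.3652
z = 10 * cos(120) = -5

(2.2414, -8.3652, -5)


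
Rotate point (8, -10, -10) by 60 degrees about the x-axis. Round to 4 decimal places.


x' = 8
y' = -10*cos(60) - -10*sin(60) = 3.6603
z' = -10*sin(60) + -10*cos(60) = -13.6603

(8, 3.6603, -13.6603)


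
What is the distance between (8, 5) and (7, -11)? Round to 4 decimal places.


d = sqrt((7-8)^2 + (-11-5)^2) = 16.0312

16.0312


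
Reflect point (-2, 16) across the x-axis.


Reflection across x-axis: (x, y) -> (x, -y)
(-2, 16) -> (-2, -16)

(-2, -16)


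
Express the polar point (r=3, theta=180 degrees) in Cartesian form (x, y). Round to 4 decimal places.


x = 3 * cos(180) = -3
y = 3 * sin(180) = 0

(-3, 0)


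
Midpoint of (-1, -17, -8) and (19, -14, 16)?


Midpoint = ((-1+19)/2, (-17+-14)/2, (-8+16)/2) = (9, -15.5, 4)

(9, -15.5, 4)


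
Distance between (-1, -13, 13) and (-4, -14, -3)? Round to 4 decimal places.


d = sqrt((-4--1)^2 + (-14--13)^2 + (-3-13)^2) = 16.3095

16.3095


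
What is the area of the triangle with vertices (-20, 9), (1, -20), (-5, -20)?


Area = |x1(y2-y3) + x2(y3-y1) + x3(y1-y2)| / 2
= |-20*(-20--20) + 1*(-20-9) + -5*(9--20)| / 2
= 87

87


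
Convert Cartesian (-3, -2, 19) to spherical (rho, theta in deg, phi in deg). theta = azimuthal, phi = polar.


rho = sqrt((-3)^2 + (-2)^2 + 19^2) = 19.3391
theta = atan2(-2, -3) = 213.6901 deg
phi = acos(19/19.3391) = 10.745 deg

rho = 19.3391, theta = 213.6901 deg, phi = 10.745 deg


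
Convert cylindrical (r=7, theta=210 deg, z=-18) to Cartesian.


x = 7 * cos(210) = -6.0622
y = 7 * sin(210) = -3.5
z = -18

(-6.0622, -3.5, -18)


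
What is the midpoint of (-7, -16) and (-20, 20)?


Midpoint = ((-7+-20)/2, (-16+20)/2) = (-13.5, 2)

(-13.5, 2)


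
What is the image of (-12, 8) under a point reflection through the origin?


Reflection through origin: (x, y) -> (-x, -y)
(-12, 8) -> (12, -8)

(12, -8)


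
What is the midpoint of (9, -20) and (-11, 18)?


Midpoint = ((9+-11)/2, (-20+18)/2) = (-1, -1)

(-1, -1)


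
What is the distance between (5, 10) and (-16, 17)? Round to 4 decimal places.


d = sqrt((-16-5)^2 + (17-10)^2) = 22.1359

22.1359


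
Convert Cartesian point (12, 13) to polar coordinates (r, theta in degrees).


r = sqrt(12^2 + 13^2) = 17.6918
theta = atan2(13, 12) = 47.2906 degrees

r = 17.6918, theta = 47.2906 degrees


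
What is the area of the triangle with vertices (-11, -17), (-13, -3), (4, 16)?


Area = |x1(y2-y3) + x2(y3-y1) + x3(y1-y2)| / 2
= |-11*(-3-16) + -13*(16--17) + 4*(-17--3)| / 2
= 138

138


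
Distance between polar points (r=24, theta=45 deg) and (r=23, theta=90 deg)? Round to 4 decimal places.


d = sqrt(r1^2 + r2^2 - 2*r1*r2*cos(t2-t1))
d = sqrt(24^2 + 23^2 - 2*24*23*cos(90-45)) = 18.0098

18.0098


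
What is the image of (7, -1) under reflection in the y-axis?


Reflection across y-axis: (x, y) -> (-x, y)
(7, -1) -> (-7, -1)

(-7, -1)


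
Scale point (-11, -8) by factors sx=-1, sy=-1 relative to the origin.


Scaling: (x*sx, y*sy) = (-11*-1, -8*-1) = (11, 8)

(11, 8)


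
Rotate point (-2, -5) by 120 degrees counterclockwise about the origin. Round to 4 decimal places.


x' = -2*cos(120) - -5*sin(120) = 5.3301
y' = -2*sin(120) + -5*cos(120) = 0.7679

(5.3301, 0.7679)


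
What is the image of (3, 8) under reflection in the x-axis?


Reflection across x-axis: (x, y) -> (x, -y)
(3, 8) -> (3, -8)

(3, -8)


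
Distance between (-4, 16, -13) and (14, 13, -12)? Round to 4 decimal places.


d = sqrt((14--4)^2 + (13-16)^2 + (-12--13)^2) = 18.2757

18.2757


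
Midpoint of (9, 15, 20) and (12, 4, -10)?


Midpoint = ((9+12)/2, (15+4)/2, (20+-10)/2) = (10.5, 9.5, 5)

(10.5, 9.5, 5)


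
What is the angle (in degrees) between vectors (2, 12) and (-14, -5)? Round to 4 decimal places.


dot = 2*-14 + 12*-5 = -88
|u| = 12.1655, |v| = 14.8661
cos(angle) = -0.4866
angle = 119.1161 degrees

119.1161 degrees


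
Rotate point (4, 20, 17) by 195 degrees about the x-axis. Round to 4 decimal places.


x' = 4
y' = 20*cos(195) - 17*sin(195) = -14.9186
z' = 20*sin(195) + 17*cos(195) = -21.5971

(4, -14.9186, -21.5971)


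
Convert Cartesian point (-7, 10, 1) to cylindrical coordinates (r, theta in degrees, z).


r = sqrt((-7)^2 + 10^2) = 12.2066
theta = atan2(10, -7) = 124.992 deg
z = 1

r = 12.2066, theta = 124.992 deg, z = 1


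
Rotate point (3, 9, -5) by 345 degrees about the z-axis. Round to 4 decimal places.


x' = 3*cos(345) - 9*sin(345) = 5.2271
y' = 3*sin(345) + 9*cos(345) = 7.9169
z' = -5

(5.2271, 7.9169, -5)


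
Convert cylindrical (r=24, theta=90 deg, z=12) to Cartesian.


x = 24 * cos(90) = 0
y = 24 * sin(90) = 24
z = 12

(0, 24, 12)


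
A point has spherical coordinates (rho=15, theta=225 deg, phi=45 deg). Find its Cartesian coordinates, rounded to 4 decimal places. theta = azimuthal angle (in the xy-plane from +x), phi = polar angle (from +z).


x = 15 * sin(45) * cos(225) = -7.5
y = 15 * sin(45) * sin(225) = -7.5
z = 15 * cos(45) = 10.6066

(-7.5, -7.5, 10.6066)


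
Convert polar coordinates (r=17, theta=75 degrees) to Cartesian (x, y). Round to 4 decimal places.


x = 17 * cos(75) = 4.3999
y = 17 * sin(75) = 16.4207

(4.3999, 16.4207)


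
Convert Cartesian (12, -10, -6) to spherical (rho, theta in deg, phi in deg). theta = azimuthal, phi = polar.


rho = sqrt(12^2 + (-10)^2 + (-6)^2) = 16.7332
theta = atan2(-10, 12) = 320.1944 deg
phi = acos(-6/16.7332) = 111.0123 deg

rho = 16.7332, theta = 320.1944 deg, phi = 111.0123 deg


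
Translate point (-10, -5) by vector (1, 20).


Translation: (x+dx, y+dy) = (-10+1, -5+20) = (-9, 15)

(-9, 15)


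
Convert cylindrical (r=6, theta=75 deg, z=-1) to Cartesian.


x = 6 * cos(75) = 1.5529
y = 6 * sin(75) = 5.7956
z = -1

(1.5529, 5.7956, -1)


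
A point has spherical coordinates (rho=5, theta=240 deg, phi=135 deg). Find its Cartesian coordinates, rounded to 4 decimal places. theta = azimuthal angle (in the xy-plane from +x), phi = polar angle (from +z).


x = 5 * sin(135) * cos(240) = -1.7678
y = 5 * sin(135) * sin(240) = -3.0619
z = 5 * cos(135) = -3.5355

(-1.7678, -3.0619, -3.5355)


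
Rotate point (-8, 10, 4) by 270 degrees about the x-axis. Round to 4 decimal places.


x' = -8
y' = 10*cos(270) - 4*sin(270) = 4
z' = 10*sin(270) + 4*cos(270) = -10

(-8, 4, -10)


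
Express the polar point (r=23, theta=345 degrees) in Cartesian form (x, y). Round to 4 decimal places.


x = 23 * cos(345) = 22.2163
y = 23 * sin(345) = -5.9528

(22.2163, -5.9528)


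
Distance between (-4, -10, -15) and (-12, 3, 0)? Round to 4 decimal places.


d = sqrt((-12--4)^2 + (3--10)^2 + (0--15)^2) = 21.4009

21.4009


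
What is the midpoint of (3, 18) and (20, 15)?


Midpoint = ((3+20)/2, (18+15)/2) = (11.5, 16.5)

(11.5, 16.5)


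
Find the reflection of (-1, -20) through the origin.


Reflection through origin: (x, y) -> (-x, -y)
(-1, -20) -> (1, 20)

(1, 20)


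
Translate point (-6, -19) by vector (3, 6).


Translation: (x+dx, y+dy) = (-6+3, -19+6) = (-3, -13)

(-3, -13)


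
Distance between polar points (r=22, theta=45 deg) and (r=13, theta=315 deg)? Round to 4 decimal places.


d = sqrt(r1^2 + r2^2 - 2*r1*r2*cos(t2-t1))
d = sqrt(22^2 + 13^2 - 2*22*13*cos(315-45)) = 25.5539

25.5539


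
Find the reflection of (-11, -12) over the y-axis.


Reflection across y-axis: (x, y) -> (-x, y)
(-11, -12) -> (11, -12)

(11, -12)


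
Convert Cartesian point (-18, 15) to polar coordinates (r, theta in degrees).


r = sqrt((-18)^2 + 15^2) = 23.4307
theta = atan2(15, -18) = 140.1944 degrees

r = 23.4307, theta = 140.1944 degrees


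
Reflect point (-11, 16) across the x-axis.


Reflection across x-axis: (x, y) -> (x, -y)
(-11, 16) -> (-11, -16)

(-11, -16)


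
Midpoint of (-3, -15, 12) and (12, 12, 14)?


Midpoint = ((-3+12)/2, (-15+12)/2, (12+14)/2) = (4.5, -1.5, 13)

(4.5, -1.5, 13)


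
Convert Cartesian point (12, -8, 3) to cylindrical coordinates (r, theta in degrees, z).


r = sqrt(12^2 + (-8)^2) = 14.4222
theta = atan2(-8, 12) = 326.3099 deg
z = 3

r = 14.4222, theta = 326.3099 deg, z = 3


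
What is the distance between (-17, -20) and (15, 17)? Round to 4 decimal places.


d = sqrt((15--17)^2 + (17--20)^2) = 48.9183

48.9183


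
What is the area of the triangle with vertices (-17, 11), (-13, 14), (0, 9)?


Area = |x1(y2-y3) + x2(y3-y1) + x3(y1-y2)| / 2
= |-17*(14-9) + -13*(9-11) + 0*(11-14)| / 2
= 29.5

29.5


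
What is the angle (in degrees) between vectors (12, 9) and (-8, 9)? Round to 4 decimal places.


dot = 12*-8 + 9*9 = -15
|u| = 15, |v| = 12.0416
cos(angle) = -0.083
angle = 94.7636 degrees

94.7636 degrees


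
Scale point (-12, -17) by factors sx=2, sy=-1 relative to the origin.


Scaling: (x*sx, y*sy) = (-12*2, -17*-1) = (-24, 17)

(-24, 17)


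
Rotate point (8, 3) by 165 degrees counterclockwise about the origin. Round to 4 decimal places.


x' = 8*cos(165) - 3*sin(165) = -8.5039
y' = 8*sin(165) + 3*cos(165) = -0.8272

(-8.5039, -0.8272)


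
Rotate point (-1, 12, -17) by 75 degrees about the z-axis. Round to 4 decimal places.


x' = -1*cos(75) - 12*sin(75) = -11.8499
y' = -1*sin(75) + 12*cos(75) = 2.1399
z' = -17

(-11.8499, 2.1399, -17)


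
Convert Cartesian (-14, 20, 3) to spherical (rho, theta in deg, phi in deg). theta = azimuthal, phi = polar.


rho = sqrt((-14)^2 + 20^2 + 3^2) = 24.5967
theta = atan2(20, -14) = 124.992 deg
phi = acos(3/24.5967) = 82.9943 deg

rho = 24.5967, theta = 124.992 deg, phi = 82.9943 deg


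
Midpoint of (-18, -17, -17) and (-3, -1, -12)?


Midpoint = ((-18+-3)/2, (-17+-1)/2, (-17+-12)/2) = (-10.5, -9, -14.5)

(-10.5, -9, -14.5)


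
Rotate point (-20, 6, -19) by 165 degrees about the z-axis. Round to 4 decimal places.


x' = -20*cos(165) - 6*sin(165) = 17.7656
y' = -20*sin(165) + 6*cos(165) = -10.9719
z' = -19

(17.7656, -10.9719, -19)


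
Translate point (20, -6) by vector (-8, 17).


Translation: (x+dx, y+dy) = (20+-8, -6+17) = (12, 11)

(12, 11)


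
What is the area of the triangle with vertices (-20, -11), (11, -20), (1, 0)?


Area = |x1(y2-y3) + x2(y3-y1) + x3(y1-y2)| / 2
= |-20*(-20-0) + 11*(0--11) + 1*(-11--20)| / 2
= 265

265


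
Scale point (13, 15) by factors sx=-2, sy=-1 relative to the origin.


Scaling: (x*sx, y*sy) = (13*-2, 15*-1) = (-26, -15)

(-26, -15)


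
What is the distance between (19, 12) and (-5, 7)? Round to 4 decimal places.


d = sqrt((-5-19)^2 + (7-12)^2) = 24.5153

24.5153


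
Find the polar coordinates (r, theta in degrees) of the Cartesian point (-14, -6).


r = sqrt((-14)^2 + (-6)^2) = 15.2315
theta = atan2(-6, -14) = 203.1986 degrees

r = 15.2315, theta = 203.1986 degrees


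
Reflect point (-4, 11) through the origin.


Reflection through origin: (x, y) -> (-x, -y)
(-4, 11) -> (4, -11)

(4, -11)


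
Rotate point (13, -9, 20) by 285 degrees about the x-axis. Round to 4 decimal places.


x' = 13
y' = -9*cos(285) - 20*sin(285) = 16.9891
z' = -9*sin(285) + 20*cos(285) = 13.8697

(13, 16.9891, 13.8697)


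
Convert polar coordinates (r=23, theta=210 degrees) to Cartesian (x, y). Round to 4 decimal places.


x = 23 * cos(210) = -19.9186
y = 23 * sin(210) = -11.5

(-19.9186, -11.5)


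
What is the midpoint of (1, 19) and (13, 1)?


Midpoint = ((1+13)/2, (19+1)/2) = (7, 10)

(7, 10)


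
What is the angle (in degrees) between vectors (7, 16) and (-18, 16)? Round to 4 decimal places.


dot = 7*-18 + 16*16 = 130
|u| = 17.4642, |v| = 24.0832
cos(angle) = 0.3091
angle = 71.9958 degrees

71.9958 degrees


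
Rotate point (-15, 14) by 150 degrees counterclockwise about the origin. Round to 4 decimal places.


x' = -15*cos(150) - 14*sin(150) = 5.9904
y' = -15*sin(150) + 14*cos(150) = -19.6244

(5.9904, -19.6244)


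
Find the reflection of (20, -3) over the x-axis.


Reflection across x-axis: (x, y) -> (x, -y)
(20, -3) -> (20, 3)

(20, 3)


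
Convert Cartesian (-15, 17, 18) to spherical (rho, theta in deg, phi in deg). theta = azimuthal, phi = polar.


rho = sqrt((-15)^2 + 17^2 + 18^2) = 28.9482
theta = atan2(17, -15) = 131.4237 deg
phi = acos(18/28.9482) = 51.5523 deg

rho = 28.9482, theta = 131.4237 deg, phi = 51.5523 deg


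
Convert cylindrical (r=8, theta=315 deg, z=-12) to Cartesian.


x = 8 * cos(315) = 5.6569
y = 8 * sin(315) = -5.6569
z = -12

(5.6569, -5.6569, -12)


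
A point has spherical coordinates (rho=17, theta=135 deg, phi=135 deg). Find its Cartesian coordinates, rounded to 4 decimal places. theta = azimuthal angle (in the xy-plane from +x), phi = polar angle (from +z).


x = 17 * sin(135) * cos(135) = -8.5
y = 17 * sin(135) * sin(135) = 8.5
z = 17 * cos(135) = -12.0208

(-8.5, 8.5, -12.0208)


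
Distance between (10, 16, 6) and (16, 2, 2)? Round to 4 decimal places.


d = sqrt((16-10)^2 + (2-16)^2 + (2-6)^2) = 15.748

15.748


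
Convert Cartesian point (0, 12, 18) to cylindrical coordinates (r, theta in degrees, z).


r = sqrt(0^2 + 12^2) = 12
theta = atan2(12, 0) = 90 deg
z = 18

r = 12, theta = 90 deg, z = 18


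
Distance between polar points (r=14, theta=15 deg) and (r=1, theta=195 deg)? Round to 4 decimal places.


d = sqrt(r1^2 + r2^2 - 2*r1*r2*cos(t2-t1))
d = sqrt(14^2 + 1^2 - 2*14*1*cos(195-15)) = 15

15


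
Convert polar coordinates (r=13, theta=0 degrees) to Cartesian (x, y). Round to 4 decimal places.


x = 13 * cos(0) = 13
y = 13 * sin(0) = 0

(13, 0)


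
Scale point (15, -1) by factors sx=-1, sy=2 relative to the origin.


Scaling: (x*sx, y*sy) = (15*-1, -1*2) = (-15, -2)

(-15, -2)


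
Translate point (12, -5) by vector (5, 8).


Translation: (x+dx, y+dy) = (12+5, -5+8) = (17, 3)

(17, 3)


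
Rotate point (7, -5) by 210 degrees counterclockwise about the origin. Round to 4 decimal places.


x' = 7*cos(210) - -5*sin(210) = -8.5622
y' = 7*sin(210) + -5*cos(210) = 0.8301

(-8.5622, 0.8301)


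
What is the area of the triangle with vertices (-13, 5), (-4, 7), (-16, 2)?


Area = |x1(y2-y3) + x2(y3-y1) + x3(y1-y2)| / 2
= |-13*(7-2) + -4*(2-5) + -16*(5-7)| / 2
= 10.5

10.5


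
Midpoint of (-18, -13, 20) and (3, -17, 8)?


Midpoint = ((-18+3)/2, (-13+-17)/2, (20+8)/2) = (-7.5, -15, 14)

(-7.5, -15, 14)


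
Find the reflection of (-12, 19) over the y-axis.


Reflection across y-axis: (x, y) -> (-x, y)
(-12, 19) -> (12, 19)

(12, 19)


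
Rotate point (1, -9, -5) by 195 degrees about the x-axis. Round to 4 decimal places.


x' = 1
y' = -9*cos(195) - -5*sin(195) = 7.3992
z' = -9*sin(195) + -5*cos(195) = 7.159

(1, 7.3992, 7.159)


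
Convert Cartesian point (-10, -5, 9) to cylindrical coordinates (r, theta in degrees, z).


r = sqrt((-10)^2 + (-5)^2) = 11.1803
theta = atan2(-5, -10) = 206.5651 deg
z = 9

r = 11.1803, theta = 206.5651 deg, z = 9


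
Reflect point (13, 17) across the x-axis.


Reflection across x-axis: (x, y) -> (x, -y)
(13, 17) -> (13, -17)

(13, -17)


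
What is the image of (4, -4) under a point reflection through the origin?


Reflection through origin: (x, y) -> (-x, -y)
(4, -4) -> (-4, 4)

(-4, 4)


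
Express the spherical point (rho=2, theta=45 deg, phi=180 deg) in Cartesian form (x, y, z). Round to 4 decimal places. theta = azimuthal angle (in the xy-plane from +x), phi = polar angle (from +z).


x = 2 * sin(180) * cos(45) = 0
y = 2 * sin(180) * sin(45) = 0
z = 2 * cos(180) = -2

(0, 0, -2)


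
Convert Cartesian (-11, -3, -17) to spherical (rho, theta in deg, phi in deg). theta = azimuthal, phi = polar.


rho = sqrt((-11)^2 + (-3)^2 + (-17)^2) = 20.4695
theta = atan2(-3, -11) = 195.2551 deg
phi = acos(-17/20.4695) = 146.1506 deg

rho = 20.4695, theta = 195.2551 deg, phi = 146.1506 deg


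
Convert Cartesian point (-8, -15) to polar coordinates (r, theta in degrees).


r = sqrt((-8)^2 + (-15)^2) = 17
theta = atan2(-15, -8) = 241.9275 degrees

r = 17, theta = 241.9275 degrees


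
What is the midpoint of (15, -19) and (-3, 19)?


Midpoint = ((15+-3)/2, (-19+19)/2) = (6, 0)

(6, 0)


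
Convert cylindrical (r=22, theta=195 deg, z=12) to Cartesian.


x = 22 * cos(195) = -21.2504
y = 22 * sin(195) = -5.694
z = 12

(-21.2504, -5.694, 12)


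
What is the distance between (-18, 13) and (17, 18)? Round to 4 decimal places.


d = sqrt((17--18)^2 + (18-13)^2) = 35.3553

35.3553


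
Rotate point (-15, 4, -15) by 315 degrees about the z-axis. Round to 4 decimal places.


x' = -15*cos(315) - 4*sin(315) = -7.7782
y' = -15*sin(315) + 4*cos(315) = 13.435
z' = -15

(-7.7782, 13.435, -15)


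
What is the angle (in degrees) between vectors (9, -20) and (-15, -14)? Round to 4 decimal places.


dot = 9*-15 + -20*-14 = 145
|u| = 21.9317, |v| = 20.5183
cos(angle) = 0.3222
angle = 71.2027 degrees

71.2027 degrees


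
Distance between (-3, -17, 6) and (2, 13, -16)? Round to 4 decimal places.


d = sqrt((2--3)^2 + (13--17)^2 + (-16-6)^2) = 37.5366

37.5366


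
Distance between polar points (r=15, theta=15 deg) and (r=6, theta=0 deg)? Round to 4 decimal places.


d = sqrt(r1^2 + r2^2 - 2*r1*r2*cos(t2-t1))
d = sqrt(15^2 + 6^2 - 2*15*6*cos(0-15)) = 9.3345

9.3345


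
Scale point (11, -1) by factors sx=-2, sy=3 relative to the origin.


Scaling: (x*sx, y*sy) = (11*-2, -1*3) = (-22, -3)

(-22, -3)


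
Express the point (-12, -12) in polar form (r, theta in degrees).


r = sqrt((-12)^2 + (-12)^2) = 16.9706
theta = atan2(-12, -12) = 225 degrees

r = 16.9706, theta = 225 degrees


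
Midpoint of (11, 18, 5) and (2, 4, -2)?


Midpoint = ((11+2)/2, (18+4)/2, (5+-2)/2) = (6.5, 11, 1.5)

(6.5, 11, 1.5)


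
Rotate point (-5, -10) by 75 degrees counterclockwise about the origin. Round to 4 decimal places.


x' = -5*cos(75) - -10*sin(75) = 8.3652
y' = -5*sin(75) + -10*cos(75) = -7.4178

(8.3652, -7.4178)


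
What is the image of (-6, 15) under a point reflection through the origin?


Reflection through origin: (x, y) -> (-x, -y)
(-6, 15) -> (6, -15)

(6, -15)


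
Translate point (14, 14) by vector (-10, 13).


Translation: (x+dx, y+dy) = (14+-10, 14+13) = (4, 27)

(4, 27)


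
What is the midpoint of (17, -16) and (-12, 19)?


Midpoint = ((17+-12)/2, (-16+19)/2) = (2.5, 1.5)

(2.5, 1.5)


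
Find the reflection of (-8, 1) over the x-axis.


Reflection across x-axis: (x, y) -> (x, -y)
(-8, 1) -> (-8, -1)

(-8, -1)


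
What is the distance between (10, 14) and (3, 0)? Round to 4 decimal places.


d = sqrt((3-10)^2 + (0-14)^2) = 15.6525

15.6525


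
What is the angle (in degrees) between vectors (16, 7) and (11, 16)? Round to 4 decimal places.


dot = 16*11 + 7*16 = 288
|u| = 17.4642, |v| = 19.4165
cos(angle) = 0.8493
angle = 31.8621 degrees

31.8621 degrees


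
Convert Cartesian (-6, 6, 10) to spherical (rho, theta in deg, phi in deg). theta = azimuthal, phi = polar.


rho = sqrt((-6)^2 + 6^2 + 10^2) = 13.1149
theta = atan2(6, -6) = 135 deg
phi = acos(10/13.1149) = 40.3155 deg

rho = 13.1149, theta = 135 deg, phi = 40.3155 deg


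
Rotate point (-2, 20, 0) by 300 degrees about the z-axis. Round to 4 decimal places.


x' = -2*cos(300) - 20*sin(300) = 16.3205
y' = -2*sin(300) + 20*cos(300) = 11.7321
z' = 0

(16.3205, 11.7321, 0)


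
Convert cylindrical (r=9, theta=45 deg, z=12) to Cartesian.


x = 9 * cos(45) = 6.364
y = 9 * sin(45) = 6.364
z = 12

(6.364, 6.364, 12)


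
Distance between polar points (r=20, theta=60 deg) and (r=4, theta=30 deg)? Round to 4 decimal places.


d = sqrt(r1^2 + r2^2 - 2*r1*r2*cos(t2-t1))
d = sqrt(20^2 + 4^2 - 2*20*4*cos(30-60)) = 16.6564

16.6564


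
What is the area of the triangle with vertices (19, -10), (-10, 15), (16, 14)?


Area = |x1(y2-y3) + x2(y3-y1) + x3(y1-y2)| / 2
= |19*(15-14) + -10*(14--10) + 16*(-10-15)| / 2
= 310.5

310.5


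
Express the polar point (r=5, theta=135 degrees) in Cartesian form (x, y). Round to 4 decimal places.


x = 5 * cos(135) = -3.5355
y = 5 * sin(135) = 3.5355

(-3.5355, 3.5355)


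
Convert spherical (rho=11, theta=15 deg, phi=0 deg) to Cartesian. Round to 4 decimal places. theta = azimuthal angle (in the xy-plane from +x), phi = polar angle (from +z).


x = 11 * sin(0) * cos(15) = 0
y = 11 * sin(0) * sin(15) = 0
z = 11 * cos(0) = 11

(0, 0, 11)


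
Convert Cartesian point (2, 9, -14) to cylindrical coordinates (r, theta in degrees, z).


r = sqrt(2^2 + 9^2) = 9.2195
theta = atan2(9, 2) = 77.4712 deg
z = -14

r = 9.2195, theta = 77.4712 deg, z = -14


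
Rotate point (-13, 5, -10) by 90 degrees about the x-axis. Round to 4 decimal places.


x' = -13
y' = 5*cos(90) - -10*sin(90) = 10
z' = 5*sin(90) + -10*cos(90) = 5

(-13, 10, 5)


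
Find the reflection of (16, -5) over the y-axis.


Reflection across y-axis: (x, y) -> (-x, y)
(16, -5) -> (-16, -5)

(-16, -5)


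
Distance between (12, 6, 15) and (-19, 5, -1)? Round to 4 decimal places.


d = sqrt((-19-12)^2 + (5-6)^2 + (-1-15)^2) = 34.8999

34.8999


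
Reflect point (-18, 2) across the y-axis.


Reflection across y-axis: (x, y) -> (-x, y)
(-18, 2) -> (18, 2)

(18, 2)


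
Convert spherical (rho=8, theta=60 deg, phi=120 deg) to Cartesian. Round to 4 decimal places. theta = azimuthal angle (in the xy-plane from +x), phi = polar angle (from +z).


x = 8 * sin(120) * cos(60) = 3.4641
y = 8 * sin(120) * sin(60) = 6
z = 8 * cos(120) = -4

(3.4641, 6, -4)


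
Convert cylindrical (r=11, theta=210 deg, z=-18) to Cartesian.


x = 11 * cos(210) = -9.5263
y = 11 * sin(210) = -5.5
z = -18

(-9.5263, -5.5, -18)


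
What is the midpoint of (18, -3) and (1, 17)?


Midpoint = ((18+1)/2, (-3+17)/2) = (9.5, 7)

(9.5, 7)


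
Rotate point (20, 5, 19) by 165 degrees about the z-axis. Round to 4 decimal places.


x' = 20*cos(165) - 5*sin(165) = -20.6126
y' = 20*sin(165) + 5*cos(165) = 0.3468
z' = 19

(-20.6126, 0.3468, 19)


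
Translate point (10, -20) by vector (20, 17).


Translation: (x+dx, y+dy) = (10+20, -20+17) = (30, -3)

(30, -3)


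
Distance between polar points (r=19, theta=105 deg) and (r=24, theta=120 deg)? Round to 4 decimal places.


d = sqrt(r1^2 + r2^2 - 2*r1*r2*cos(t2-t1))
d = sqrt(19^2 + 24^2 - 2*19*24*cos(120-105)) = 7.4884

7.4884


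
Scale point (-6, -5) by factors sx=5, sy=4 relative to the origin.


Scaling: (x*sx, y*sy) = (-6*5, -5*4) = (-30, -20)

(-30, -20)


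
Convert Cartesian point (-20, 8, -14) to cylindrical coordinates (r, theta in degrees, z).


r = sqrt((-20)^2 + 8^2) = 21.5407
theta = atan2(8, -20) = 158.1986 deg
z = -14

r = 21.5407, theta = 158.1986 deg, z = -14


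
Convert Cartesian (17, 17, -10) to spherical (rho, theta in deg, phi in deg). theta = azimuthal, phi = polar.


rho = sqrt(17^2 + 17^2 + (-10)^2) = 26.0384
theta = atan2(17, 17) = 45 deg
phi = acos(-10/26.0384) = 112.5846 deg

rho = 26.0384, theta = 45 deg, phi = 112.5846 deg


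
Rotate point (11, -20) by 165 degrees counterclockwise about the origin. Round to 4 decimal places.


x' = 11*cos(165) - -20*sin(165) = -5.4488
y' = 11*sin(165) + -20*cos(165) = 22.1655

(-5.4488, 22.1655)


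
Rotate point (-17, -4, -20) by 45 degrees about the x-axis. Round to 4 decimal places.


x' = -17
y' = -4*cos(45) - -20*sin(45) = 11.3137
z' = -4*sin(45) + -20*cos(45) = -16.9706

(-17, 11.3137, -16.9706)


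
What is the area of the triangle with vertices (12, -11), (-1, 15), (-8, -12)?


Area = |x1(y2-y3) + x2(y3-y1) + x3(y1-y2)| / 2
= |12*(15--12) + -1*(-12--11) + -8*(-11-15)| / 2
= 266.5

266.5


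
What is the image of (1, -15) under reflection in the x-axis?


Reflection across x-axis: (x, y) -> (x, -y)
(1, -15) -> (1, 15)

(1, 15)


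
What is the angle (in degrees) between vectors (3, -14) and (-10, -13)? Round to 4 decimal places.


dot = 3*-10 + -14*-13 = 152
|u| = 14.3178, |v| = 16.4012
cos(angle) = 0.6473
angle = 49.6633 degrees

49.6633 degrees


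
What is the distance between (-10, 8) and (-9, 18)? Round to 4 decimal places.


d = sqrt((-9--10)^2 + (18-8)^2) = 10.0499

10.0499


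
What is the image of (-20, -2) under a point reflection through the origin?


Reflection through origin: (x, y) -> (-x, -y)
(-20, -2) -> (20, 2)

(20, 2)


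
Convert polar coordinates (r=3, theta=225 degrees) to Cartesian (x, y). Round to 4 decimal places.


x = 3 * cos(225) = -2.1213
y = 3 * sin(225) = -2.1213

(-2.1213, -2.1213)


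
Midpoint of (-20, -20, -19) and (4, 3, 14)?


Midpoint = ((-20+4)/2, (-20+3)/2, (-19+14)/2) = (-8, -8.5, -2.5)

(-8, -8.5, -2.5)


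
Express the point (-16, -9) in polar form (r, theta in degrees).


r = sqrt((-16)^2 + (-9)^2) = 18.3576
theta = atan2(-9, -16) = 209.3578 degrees

r = 18.3576, theta = 209.3578 degrees


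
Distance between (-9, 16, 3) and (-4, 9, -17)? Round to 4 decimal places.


d = sqrt((-4--9)^2 + (9-16)^2 + (-17-3)^2) = 21.7715

21.7715


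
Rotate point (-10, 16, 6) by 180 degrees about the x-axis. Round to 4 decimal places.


x' = -10
y' = 16*cos(180) - 6*sin(180) = -16
z' = 16*sin(180) + 6*cos(180) = -6

(-10, -16, -6)


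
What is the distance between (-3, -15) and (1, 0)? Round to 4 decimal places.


d = sqrt((1--3)^2 + (0--15)^2) = 15.5242

15.5242


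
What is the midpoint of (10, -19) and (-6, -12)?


Midpoint = ((10+-6)/2, (-19+-12)/2) = (2, -15.5)

(2, -15.5)


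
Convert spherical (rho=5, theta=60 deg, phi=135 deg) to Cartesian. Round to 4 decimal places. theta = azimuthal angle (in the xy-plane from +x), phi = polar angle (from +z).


x = 5 * sin(135) * cos(60) = 1.7678
y = 5 * sin(135) * sin(60) = 3.0619
z = 5 * cos(135) = -3.5355

(1.7678, 3.0619, -3.5355)


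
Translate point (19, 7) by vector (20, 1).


Translation: (x+dx, y+dy) = (19+20, 7+1) = (39, 8)

(39, 8)


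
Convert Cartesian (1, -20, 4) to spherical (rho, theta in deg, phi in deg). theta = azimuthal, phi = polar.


rho = sqrt(1^2 + (-20)^2 + 4^2) = 20.4206
theta = atan2(-20, 1) = 272.8624 deg
phi = acos(4/20.4206) = 78.7038 deg

rho = 20.4206, theta = 272.8624 deg, phi = 78.7038 deg


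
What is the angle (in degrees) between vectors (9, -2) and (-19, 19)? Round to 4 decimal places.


dot = 9*-19 + -2*19 = -209
|u| = 9.2195, |v| = 26.8701
cos(angle) = -0.8437
angle = 147.5288 degrees

147.5288 degrees


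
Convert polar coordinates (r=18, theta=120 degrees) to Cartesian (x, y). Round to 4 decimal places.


x = 18 * cos(120) = -9
y = 18 * sin(120) = 15.5885

(-9, 15.5885)


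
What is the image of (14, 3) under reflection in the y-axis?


Reflection across y-axis: (x, y) -> (-x, y)
(14, 3) -> (-14, 3)

(-14, 3)


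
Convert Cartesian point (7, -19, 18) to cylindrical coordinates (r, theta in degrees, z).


r = sqrt(7^2 + (-19)^2) = 20.2485
theta = atan2(-19, 7) = 290.2249 deg
z = 18

r = 20.2485, theta = 290.2249 deg, z = 18


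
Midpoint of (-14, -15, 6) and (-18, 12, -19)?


Midpoint = ((-14+-18)/2, (-15+12)/2, (6+-19)/2) = (-16, -1.5, -6.5)

(-16, -1.5, -6.5)


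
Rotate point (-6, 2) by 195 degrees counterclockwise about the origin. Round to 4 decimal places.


x' = -6*cos(195) - 2*sin(195) = 6.3132
y' = -6*sin(195) + 2*cos(195) = -0.3789

(6.3132, -0.3789)


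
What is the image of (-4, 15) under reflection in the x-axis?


Reflection across x-axis: (x, y) -> (x, -y)
(-4, 15) -> (-4, -15)

(-4, -15)


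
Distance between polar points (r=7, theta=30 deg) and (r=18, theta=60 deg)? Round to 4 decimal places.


d = sqrt(r1^2 + r2^2 - 2*r1*r2*cos(t2-t1))
d = sqrt(7^2 + 18^2 - 2*7*18*cos(60-30)) = 12.4403

12.4403


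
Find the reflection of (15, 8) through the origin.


Reflection through origin: (x, y) -> (-x, -y)
(15, 8) -> (-15, -8)

(-15, -8)


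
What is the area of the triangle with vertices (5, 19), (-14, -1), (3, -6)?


Area = |x1(y2-y3) + x2(y3-y1) + x3(y1-y2)| / 2
= |5*(-1--6) + -14*(-6-19) + 3*(19--1)| / 2
= 217.5

217.5


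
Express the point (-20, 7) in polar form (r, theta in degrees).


r = sqrt((-20)^2 + 7^2) = 21.1896
theta = atan2(7, -20) = 160.71 degrees

r = 21.1896, theta = 160.71 degrees


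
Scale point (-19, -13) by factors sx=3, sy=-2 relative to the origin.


Scaling: (x*sx, y*sy) = (-19*3, -13*-2) = (-57, 26)

(-57, 26)


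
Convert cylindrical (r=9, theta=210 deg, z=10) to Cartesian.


x = 9 * cos(210) = -7.7942
y = 9 * sin(210) = -4.5
z = 10

(-7.7942, -4.5, 10)


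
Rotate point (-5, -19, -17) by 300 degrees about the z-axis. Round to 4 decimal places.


x' = -5*cos(300) - -19*sin(300) = -18.9545
y' = -5*sin(300) + -19*cos(300) = -5.1699
z' = -17

(-18.9545, -5.1699, -17)


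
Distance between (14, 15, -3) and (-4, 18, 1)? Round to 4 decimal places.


d = sqrt((-4-14)^2 + (18-15)^2 + (1--3)^2) = 18.6815

18.6815


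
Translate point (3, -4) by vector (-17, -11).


Translation: (x+dx, y+dy) = (3+-17, -4+-11) = (-14, -15)

(-14, -15)


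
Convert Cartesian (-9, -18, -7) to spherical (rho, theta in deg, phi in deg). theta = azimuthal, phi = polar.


rho = sqrt((-9)^2 + (-18)^2 + (-7)^2) = 21.3073
theta = atan2(-18, -9) = 243.4349 deg
phi = acos(-7/21.3073) = 109.1794 deg

rho = 21.3073, theta = 243.4349 deg, phi = 109.1794 deg


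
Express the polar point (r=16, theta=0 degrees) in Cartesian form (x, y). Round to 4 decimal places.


x = 16 * cos(0) = 16
y = 16 * sin(0) = 0

(16, 0)


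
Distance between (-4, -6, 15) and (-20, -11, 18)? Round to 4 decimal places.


d = sqrt((-20--4)^2 + (-11--6)^2 + (18-15)^2) = 17.0294

17.0294


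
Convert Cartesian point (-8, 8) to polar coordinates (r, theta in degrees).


r = sqrt((-8)^2 + 8^2) = 11.3137
theta = atan2(8, -8) = 135 degrees

r = 11.3137, theta = 135 degrees


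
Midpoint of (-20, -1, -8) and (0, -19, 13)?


Midpoint = ((-20+0)/2, (-1+-19)/2, (-8+13)/2) = (-10, -10, 2.5)

(-10, -10, 2.5)


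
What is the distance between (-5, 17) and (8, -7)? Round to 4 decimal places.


d = sqrt((8--5)^2 + (-7-17)^2) = 27.2947

27.2947


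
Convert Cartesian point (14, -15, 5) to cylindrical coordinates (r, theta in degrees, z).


r = sqrt(14^2 + (-15)^2) = 20.5183
theta = atan2(-15, 14) = 313.0251 deg
z = 5

r = 20.5183, theta = 313.0251 deg, z = 5


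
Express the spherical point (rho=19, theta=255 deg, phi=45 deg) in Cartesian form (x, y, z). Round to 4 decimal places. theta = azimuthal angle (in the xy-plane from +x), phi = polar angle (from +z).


x = 19 * sin(45) * cos(255) = -3.4772
y = 19 * sin(45) * sin(255) = -12.9772
z = 19 * cos(45) = 13.435

(-3.4772, -12.9772, 13.435)


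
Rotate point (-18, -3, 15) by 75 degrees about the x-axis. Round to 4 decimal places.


x' = -18
y' = -3*cos(75) - 15*sin(75) = -15.2653
z' = -3*sin(75) + 15*cos(75) = 0.9845

(-18, -15.2653, 0.9845)


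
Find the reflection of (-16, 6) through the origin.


Reflection through origin: (x, y) -> (-x, -y)
(-16, 6) -> (16, -6)

(16, -6)


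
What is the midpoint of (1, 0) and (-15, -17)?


Midpoint = ((1+-15)/2, (0+-17)/2) = (-7, -8.5)

(-7, -8.5)


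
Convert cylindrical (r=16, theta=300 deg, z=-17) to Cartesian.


x = 16 * cos(300) = 8
y = 16 * sin(300) = -13.8564
z = -17

(8, -13.8564, -17)


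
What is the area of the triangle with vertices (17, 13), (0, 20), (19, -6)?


Area = |x1(y2-y3) + x2(y3-y1) + x3(y1-y2)| / 2
= |17*(20--6) + 0*(-6-13) + 19*(13-20)| / 2
= 154.5

154.5


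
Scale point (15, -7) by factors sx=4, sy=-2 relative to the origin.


Scaling: (x*sx, y*sy) = (15*4, -7*-2) = (60, 14)

(60, 14)


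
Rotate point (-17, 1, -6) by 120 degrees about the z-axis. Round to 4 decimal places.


x' = -17*cos(120) - 1*sin(120) = 7.634
y' = -17*sin(120) + 1*cos(120) = -15.2224
z' = -6

(7.634, -15.2224, -6)


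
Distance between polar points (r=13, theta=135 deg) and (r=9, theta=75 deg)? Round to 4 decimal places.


d = sqrt(r1^2 + r2^2 - 2*r1*r2*cos(t2-t1))
d = sqrt(13^2 + 9^2 - 2*13*9*cos(75-135)) = 11.5326

11.5326


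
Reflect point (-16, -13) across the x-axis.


Reflection across x-axis: (x, y) -> (x, -y)
(-16, -13) -> (-16, 13)

(-16, 13)


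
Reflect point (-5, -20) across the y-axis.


Reflection across y-axis: (x, y) -> (-x, y)
(-5, -20) -> (5, -20)

(5, -20)


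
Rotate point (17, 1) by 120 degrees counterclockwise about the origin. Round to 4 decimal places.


x' = 17*cos(120) - 1*sin(120) = -9.366
y' = 17*sin(120) + 1*cos(120) = 14.2224

(-9.366, 14.2224)


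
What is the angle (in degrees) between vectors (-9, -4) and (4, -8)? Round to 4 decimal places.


dot = -9*4 + -4*-8 = -4
|u| = 9.8489, |v| = 8.9443
cos(angle) = -0.0454
angle = 92.6026 degrees

92.6026 degrees


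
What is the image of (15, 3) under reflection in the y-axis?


Reflection across y-axis: (x, y) -> (-x, y)
(15, 3) -> (-15, 3)

(-15, 3)


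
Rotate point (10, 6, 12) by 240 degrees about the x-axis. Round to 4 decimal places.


x' = 10
y' = 6*cos(240) - 12*sin(240) = 7.3923
z' = 6*sin(240) + 12*cos(240) = -11.1962

(10, 7.3923, -11.1962)


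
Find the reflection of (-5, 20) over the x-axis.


Reflection across x-axis: (x, y) -> (x, -y)
(-5, 20) -> (-5, -20)

(-5, -20)


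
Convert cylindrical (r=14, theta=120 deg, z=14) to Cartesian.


x = 14 * cos(120) = -7
y = 14 * sin(120) = 12.1244
z = 14

(-7, 12.1244, 14)


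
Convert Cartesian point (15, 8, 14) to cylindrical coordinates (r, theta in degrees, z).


r = sqrt(15^2 + 8^2) = 17
theta = atan2(8, 15) = 28.0725 deg
z = 14

r = 17, theta = 28.0725 deg, z = 14


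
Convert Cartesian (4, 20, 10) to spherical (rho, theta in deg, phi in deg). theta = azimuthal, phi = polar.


rho = sqrt(4^2 + 20^2 + 10^2) = 22.7156
theta = atan2(20, 4) = 78.6901 deg
phi = acos(10/22.7156) = 63.8817 deg

rho = 22.7156, theta = 78.6901 deg, phi = 63.8817 deg
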